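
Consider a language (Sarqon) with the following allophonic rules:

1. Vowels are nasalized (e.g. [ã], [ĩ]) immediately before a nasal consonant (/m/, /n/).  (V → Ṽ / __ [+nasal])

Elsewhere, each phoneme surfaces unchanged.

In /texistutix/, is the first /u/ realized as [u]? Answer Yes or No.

Yes

/u/ — between /t/ and /t/; rule 1 does not apply here → [u].
The actual realization is [u], which matches [u].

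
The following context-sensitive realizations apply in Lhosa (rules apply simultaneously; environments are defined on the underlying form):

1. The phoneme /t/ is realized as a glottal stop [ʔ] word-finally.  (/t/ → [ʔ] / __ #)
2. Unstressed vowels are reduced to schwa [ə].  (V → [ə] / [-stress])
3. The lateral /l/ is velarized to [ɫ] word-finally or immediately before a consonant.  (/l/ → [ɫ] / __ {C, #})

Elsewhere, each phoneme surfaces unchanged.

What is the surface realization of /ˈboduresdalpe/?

/b/ — not in any rule's target class → [b].
/o/ (between /b/ and /d/): rule 2 targets it, but not in an unstressed syllable → unchanged [o].
/d/ stays [d].
/u/ (between /d/ and /r/): in an unstressed syllable, so rule 2 applies → [ə].
/r/ (between /u/ and /e/): no rule targets it → [r].
Rule 2 applies to /e/ (between /r/ and /s/: in an unstressed syllable) → [ə].
/s/ (between /e/ and /d/) is unaffected → [s].
/d/ — not in any rule's target class → [d].
Rule 2 applies to /a/ (between /d/ and /l/: in an unstressed syllable) → [ə].
/l/ (between /a/ and /p/): word-finally or immediately before a consonant, so rule 3 applies → [ɫ].
/p/ — not in any rule's target class → [p].
/e/ (word-final): in an unstressed syllable, so rule 2 applies → [ə].

[ˈbodərəsdəɫpə]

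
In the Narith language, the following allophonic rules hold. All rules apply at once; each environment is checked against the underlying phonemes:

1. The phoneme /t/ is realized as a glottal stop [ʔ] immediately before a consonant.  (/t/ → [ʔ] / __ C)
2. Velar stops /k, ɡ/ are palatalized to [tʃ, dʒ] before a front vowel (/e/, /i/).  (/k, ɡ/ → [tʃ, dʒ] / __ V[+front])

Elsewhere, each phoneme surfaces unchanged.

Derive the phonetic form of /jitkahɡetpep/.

[jiʔkahdʒeʔpep]

/j/ stays [j].
/i/ (between /j/ and /t/) is unaffected → [i].
/t/ (between /i/ and /k/) occurs immediately before a consonant → [ʔ] by rule 1.
/k/ (between /t/ and /a/) is in the target of rule 2 but the environment (before a front vowel) is not met → [k].
/a/ (between /k/ and /h/): no rule targets it → [a].
/h/ — not in any rule's target class → [h].
/ɡ/ meets the environment for rule 2 (before a front vowel) → [dʒ].
/e/ (between /ɡ/ and /t/) is unaffected → [e].
/t/ meets the environment for rule 1 (immediately before a consonant) → [ʔ].
/p/ — not in any rule's target class → [p].
/e/ (between /p/ and /p/) is unaffected → [e].
/p/ (word-final) is unaffected → [p].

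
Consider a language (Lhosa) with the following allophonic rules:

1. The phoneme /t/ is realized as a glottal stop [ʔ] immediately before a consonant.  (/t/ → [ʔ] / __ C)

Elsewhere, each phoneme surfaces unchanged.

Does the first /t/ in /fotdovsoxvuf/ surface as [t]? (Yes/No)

No

/t/ (between /o/ and /d/): immediately before a consonant, so rule 1 applies → [ʔ].
The actual realization is [ʔ], not [t].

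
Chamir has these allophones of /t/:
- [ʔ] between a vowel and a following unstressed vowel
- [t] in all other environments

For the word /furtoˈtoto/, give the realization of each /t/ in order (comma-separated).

Occurrence 1 (position 4): no conditioning environment matches → elsewhere allophone [t].
Occurrence 2 (position 6): no conditioning environment matches → elsewhere allophone [t].
Occurrence 3 (position 8): between a vowel and a following unstressed vowel → [ʔ].

[t], [t], [ʔ]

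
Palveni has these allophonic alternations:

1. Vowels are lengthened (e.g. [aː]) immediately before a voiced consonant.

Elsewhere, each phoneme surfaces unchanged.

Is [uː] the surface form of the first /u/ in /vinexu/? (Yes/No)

No

/u/ (word-final) fails the environment for rule 1, so it stays [u].
The actual realization is [u], not [uː].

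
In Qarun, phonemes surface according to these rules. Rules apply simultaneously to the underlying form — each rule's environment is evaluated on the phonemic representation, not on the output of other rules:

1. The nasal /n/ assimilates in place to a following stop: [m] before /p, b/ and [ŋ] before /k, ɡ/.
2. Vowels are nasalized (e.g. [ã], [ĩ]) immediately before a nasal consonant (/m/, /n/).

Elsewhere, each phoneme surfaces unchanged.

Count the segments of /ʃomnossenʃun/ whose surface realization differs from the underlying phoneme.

3

Segments that undergo a rule: /o/ → [õ] (rule 2); /e/ → [ẽ] (rule 2); /u/ → [ũ] (rule 2).
All other segments surface unchanged.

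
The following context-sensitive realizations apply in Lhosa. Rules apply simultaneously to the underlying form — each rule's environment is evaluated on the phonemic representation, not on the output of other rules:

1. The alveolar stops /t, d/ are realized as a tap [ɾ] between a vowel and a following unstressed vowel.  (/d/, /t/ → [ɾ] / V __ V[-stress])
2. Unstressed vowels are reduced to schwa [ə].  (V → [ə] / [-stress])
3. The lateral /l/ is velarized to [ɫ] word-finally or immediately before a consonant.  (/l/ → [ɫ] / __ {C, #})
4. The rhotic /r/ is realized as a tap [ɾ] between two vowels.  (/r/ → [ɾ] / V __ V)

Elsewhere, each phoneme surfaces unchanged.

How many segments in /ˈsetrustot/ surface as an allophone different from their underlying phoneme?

Segments that undergo a rule: /u/ → [ə] (rule 2); /o/ → [ə] (rule 2).
All other segments surface unchanged.

2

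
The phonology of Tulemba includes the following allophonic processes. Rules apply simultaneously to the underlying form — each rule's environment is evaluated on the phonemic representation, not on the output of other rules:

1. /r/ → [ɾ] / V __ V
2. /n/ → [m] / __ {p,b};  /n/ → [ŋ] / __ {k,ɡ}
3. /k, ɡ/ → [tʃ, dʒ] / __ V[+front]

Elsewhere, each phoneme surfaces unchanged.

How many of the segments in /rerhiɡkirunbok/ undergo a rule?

Segments that undergo a rule: /k/ → [tʃ] (rule 3); /r/ → [ɾ] (rule 1); /n/ → [m] (rule 2).
All other segments surface unchanged.

3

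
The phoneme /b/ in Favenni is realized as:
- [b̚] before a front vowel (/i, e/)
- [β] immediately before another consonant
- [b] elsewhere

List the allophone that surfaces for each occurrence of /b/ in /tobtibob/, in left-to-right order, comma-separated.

Occurrence 1 (position 3): immediately before another consonant → [β].
Occurrence 2 (position 6): no conditioning environment matches → elsewhere allophone [b].
Occurrence 3 (position 8): no conditioning environment matches → elsewhere allophone [b].

[β], [b], [b]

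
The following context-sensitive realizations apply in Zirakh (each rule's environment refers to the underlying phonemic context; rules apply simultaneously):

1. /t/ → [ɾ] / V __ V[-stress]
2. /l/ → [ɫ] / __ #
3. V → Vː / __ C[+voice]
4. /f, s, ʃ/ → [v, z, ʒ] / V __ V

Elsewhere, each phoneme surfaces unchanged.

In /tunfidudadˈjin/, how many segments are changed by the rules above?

5

Segments that undergo a rule: /u/ → [uː] (rule 3); /i/ → [iː] (rule 3); /u/ → [uː] (rule 3); /a/ → [aː] (rule 3); /i/ → [iː] (rule 3).
All other segments surface unchanged.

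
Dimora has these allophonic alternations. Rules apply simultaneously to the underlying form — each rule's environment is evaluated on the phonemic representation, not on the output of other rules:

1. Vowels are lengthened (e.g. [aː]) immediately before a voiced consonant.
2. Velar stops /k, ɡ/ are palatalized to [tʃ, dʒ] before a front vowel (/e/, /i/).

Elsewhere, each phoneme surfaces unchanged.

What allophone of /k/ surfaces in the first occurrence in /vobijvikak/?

[k]

/k/ (between /i/ and /a/) fails the environment for rule 2, so it stays [k].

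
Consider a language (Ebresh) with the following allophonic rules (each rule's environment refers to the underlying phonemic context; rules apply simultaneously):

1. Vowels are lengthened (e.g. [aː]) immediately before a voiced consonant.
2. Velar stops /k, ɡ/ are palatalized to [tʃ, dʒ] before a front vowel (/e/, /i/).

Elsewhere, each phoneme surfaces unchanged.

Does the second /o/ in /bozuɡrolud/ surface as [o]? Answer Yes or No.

No

/o/ (between /r/ and /l/): before a voiced consonant, so rule 1 applies → [oː].
The actual realization is [oː], not [o].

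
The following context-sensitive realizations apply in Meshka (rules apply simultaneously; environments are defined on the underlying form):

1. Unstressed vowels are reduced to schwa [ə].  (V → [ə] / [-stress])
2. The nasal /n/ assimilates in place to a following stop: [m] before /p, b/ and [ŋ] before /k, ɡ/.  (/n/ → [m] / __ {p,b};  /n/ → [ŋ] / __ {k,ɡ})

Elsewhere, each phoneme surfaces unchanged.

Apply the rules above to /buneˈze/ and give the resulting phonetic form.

[bənəˈze]

Rule 1 applies to /u/ (between /b/ and /n/: in an unstressed syllable) → [ə].
/n/ (between /u/ and /e/) is in the target of rule 2 but the environment (before a labial or velar stop) is not met → [n].
/e/ (between /n/ and /z/) occurs in an unstressed syllable → [ə] by rule 1.
/e/ (word-final) is in the target of rule 1 but the environment (in an unstressed syllable) is not met → [e].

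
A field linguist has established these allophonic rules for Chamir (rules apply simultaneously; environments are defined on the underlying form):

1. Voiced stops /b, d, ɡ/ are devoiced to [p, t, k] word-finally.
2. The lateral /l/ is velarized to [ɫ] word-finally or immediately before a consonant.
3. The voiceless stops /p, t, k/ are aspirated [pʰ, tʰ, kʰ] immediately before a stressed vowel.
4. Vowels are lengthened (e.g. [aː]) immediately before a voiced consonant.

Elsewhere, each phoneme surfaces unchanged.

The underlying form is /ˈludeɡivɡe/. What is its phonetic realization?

/l/ (word-initial) is in the target of rule 2 but the environment (word-finally or immediately before a consonant) is not met → [l].
/u/ (between /l/ and /d/): before a voiced consonant, so rule 4 applies → [uː].
/d/ (between /u/ and /e/): rule 1 targets it, but not word-finally → unchanged [d].
/e/ meets the environment for rule 4 (before a voiced consonant) → [eː].
/ɡ/ (between /e/ and /i/): rule 1 targets it, but not word-finally → unchanged [ɡ].
/i/ — between /ɡ/ and /v/, before a voiced consonant — surfaces as [iː] (rule 4).
/ɡ/ (between /v/ and /e/): rule 1 targets it, but not word-finally → unchanged [ɡ].
/e/ (word-final) is in the target of rule 4 but the environment (before a voiced consonant) is not met → [e].

[ˈluːdeːɡiːvɡe]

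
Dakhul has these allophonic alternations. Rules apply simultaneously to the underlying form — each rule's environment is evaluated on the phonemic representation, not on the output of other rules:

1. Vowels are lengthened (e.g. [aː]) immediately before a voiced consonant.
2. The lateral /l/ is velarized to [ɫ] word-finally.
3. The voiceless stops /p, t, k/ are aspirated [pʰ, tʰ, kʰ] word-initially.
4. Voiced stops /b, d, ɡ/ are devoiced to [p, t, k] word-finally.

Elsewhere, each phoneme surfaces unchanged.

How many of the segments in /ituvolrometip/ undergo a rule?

Segments that undergo a rule: /u/ → [uː] (rule 1); /o/ → [oː] (rule 1); /o/ → [oː] (rule 1).
All other segments surface unchanged.

3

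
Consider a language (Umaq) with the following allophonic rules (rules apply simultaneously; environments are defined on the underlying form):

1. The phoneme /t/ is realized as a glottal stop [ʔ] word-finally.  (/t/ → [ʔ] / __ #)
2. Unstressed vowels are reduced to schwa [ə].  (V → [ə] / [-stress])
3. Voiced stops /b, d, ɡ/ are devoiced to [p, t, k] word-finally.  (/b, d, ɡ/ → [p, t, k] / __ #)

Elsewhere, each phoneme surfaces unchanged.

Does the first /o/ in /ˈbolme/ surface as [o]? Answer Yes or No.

Yes

/o/ (between /b/ and /l/) is in the target of rule 2 but the environment (in an unstressed syllable) is not met → [o].
The actual realization is [o], which matches [o].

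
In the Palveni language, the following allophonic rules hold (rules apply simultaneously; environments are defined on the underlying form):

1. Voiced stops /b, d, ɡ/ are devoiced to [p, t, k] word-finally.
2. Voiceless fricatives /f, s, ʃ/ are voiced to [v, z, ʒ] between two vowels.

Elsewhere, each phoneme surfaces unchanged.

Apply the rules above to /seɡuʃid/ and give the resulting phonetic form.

/s/ (word-initial): rule 2 targets it, but not between two vowels → unchanged [s].
/e/ (between /s/ and /ɡ/) is unaffected → [e].
/ɡ/ (between /e/ and /u/) is in the target of rule 1 but the environment (word-finally) is not met → [ɡ].
/u/ (between /ɡ/ and /ʃ/): no rule targets it → [u].
/ʃ/ — between /u/ and /i/, between two vowels — surfaces as [ʒ] (rule 2).
/i/ (between /ʃ/ and /d/) is unaffected → [i].
/d/ (word-final): word-finally, so rule 1 applies → [t].

[seɡuʒit]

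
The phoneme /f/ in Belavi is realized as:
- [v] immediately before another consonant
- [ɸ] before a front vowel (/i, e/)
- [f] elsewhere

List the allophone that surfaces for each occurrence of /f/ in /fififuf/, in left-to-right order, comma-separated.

Occurrence 1 (position 1): before a front vowel (/i, e/) → [ɸ].
Occurrence 2 (position 3): before a front vowel (/i, e/) → [ɸ].
Occurrence 3 (position 5): no conditioning environment matches → elsewhere allophone [f].
Occurrence 4 (position 7): no conditioning environment matches → elsewhere allophone [f].

[ɸ], [ɸ], [f], [f]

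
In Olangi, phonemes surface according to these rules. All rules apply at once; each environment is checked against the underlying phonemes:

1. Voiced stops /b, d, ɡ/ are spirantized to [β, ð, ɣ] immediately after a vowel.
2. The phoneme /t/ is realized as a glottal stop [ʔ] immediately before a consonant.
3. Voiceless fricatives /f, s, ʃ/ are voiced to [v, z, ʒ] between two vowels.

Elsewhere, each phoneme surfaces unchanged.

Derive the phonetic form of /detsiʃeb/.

[deʔsiʒeβ]

/d/ (word-initial) fails the environment for rule 1, so it stays [d].
/e/ (between /d/ and /t/) is unaffected → [e].
/t/ — between /e/ and /s/, immediately before a consonant — surfaces as [ʔ] (rule 2).
/s/ (between /t/ and /i/) fails the environment for rule 3, so it stays [s].
/i/ (between /s/ and /ʃ/) is unaffected → [i].
/ʃ/ — between /i/ and /e/, between two vowels — surfaces as [ʒ] (rule 3).
/e/ — not in any rule's target class → [e].
/b/ (word-final): immediately after a vowel, so rule 1 applies → [β].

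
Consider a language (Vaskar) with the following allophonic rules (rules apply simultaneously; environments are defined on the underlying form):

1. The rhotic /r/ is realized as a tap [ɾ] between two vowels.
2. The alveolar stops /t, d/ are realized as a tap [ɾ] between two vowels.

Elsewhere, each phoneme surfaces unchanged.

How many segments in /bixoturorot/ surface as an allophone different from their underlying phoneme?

Segments that undergo a rule: /t/ → [ɾ] (rule 2); /r/ → [ɾ] (rule 1); /r/ → [ɾ] (rule 1).
All other segments surface unchanged.

3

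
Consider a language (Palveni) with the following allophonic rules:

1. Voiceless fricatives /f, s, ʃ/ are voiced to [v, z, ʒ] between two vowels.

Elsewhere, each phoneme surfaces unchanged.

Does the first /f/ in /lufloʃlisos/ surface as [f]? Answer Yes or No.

Yes

/f/ (between /u/ and /l/) fails the environment for rule 1, so it stays [f].
The actual realization is [f], which matches [f].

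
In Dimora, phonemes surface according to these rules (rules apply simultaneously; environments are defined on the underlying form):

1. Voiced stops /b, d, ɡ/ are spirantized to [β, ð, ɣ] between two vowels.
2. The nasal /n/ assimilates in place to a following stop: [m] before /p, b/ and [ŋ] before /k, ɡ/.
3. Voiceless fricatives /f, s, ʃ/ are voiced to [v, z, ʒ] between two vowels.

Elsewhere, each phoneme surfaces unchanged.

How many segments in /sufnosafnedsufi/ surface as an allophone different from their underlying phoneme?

Segments that undergo a rule: /s/ → [z] (rule 3); /f/ → [v] (rule 3).
All other segments surface unchanged.

2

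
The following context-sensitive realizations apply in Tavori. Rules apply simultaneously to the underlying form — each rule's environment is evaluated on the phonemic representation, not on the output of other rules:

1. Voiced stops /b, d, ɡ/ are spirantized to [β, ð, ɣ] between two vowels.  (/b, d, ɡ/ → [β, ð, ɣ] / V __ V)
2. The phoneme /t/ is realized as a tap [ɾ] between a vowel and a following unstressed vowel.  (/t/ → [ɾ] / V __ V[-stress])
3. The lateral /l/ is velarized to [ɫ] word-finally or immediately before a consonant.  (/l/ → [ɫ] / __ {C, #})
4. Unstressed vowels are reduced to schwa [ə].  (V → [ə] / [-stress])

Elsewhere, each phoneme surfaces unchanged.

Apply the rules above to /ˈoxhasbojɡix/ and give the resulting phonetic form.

[ˈoxhəsbəjɡəx]

/o/ — word-initial; rule 4 does not apply here → [o].
/x/ stays [x].
/h/ (between /x/ and /a/) is unaffected → [h].
/a/ (between /h/ and /s/) occurs in an unstressed syllable → [ə] by rule 4.
/s/ — not in any rule's target class → [s].
/b/ (between /s/ and /o/) fails the environment for rule 1, so it stays [b].
/o/ (between /b/ and /j/) occurs in an unstressed syllable → [ə] by rule 4.
/j/ stays [j].
/ɡ/ — between /j/ and /i/; rule 1 does not apply here → [ɡ].
/i/ (between /ɡ/ and /x/): in an unstressed syllable, so rule 4 applies → [ə].
/x/ stays [x].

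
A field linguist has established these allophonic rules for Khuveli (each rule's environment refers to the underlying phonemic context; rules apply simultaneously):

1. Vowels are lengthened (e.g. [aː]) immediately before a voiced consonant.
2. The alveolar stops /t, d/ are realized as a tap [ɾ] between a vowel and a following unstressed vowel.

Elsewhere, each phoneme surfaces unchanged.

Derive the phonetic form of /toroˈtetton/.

[toːroˈtettoːn]

/t/ — word-initial; rule 2 does not apply here → [t].
Rule 1 applies to /o/ (between /t/ and /r/: before a voiced consonant) → [oː].
/r/ stays [r].
/o/ (between /r/ and /t/) fails the environment for rule 1, so it stays [o].
/t/ (between /o/ and /e/) is in the target of rule 2 but the environment (between a vowel and a following unstressed vowel) is not met → [t].
/e/ (between /t/ and /t/) is in the target of rule 1 but the environment (before a voiced consonant) is not met → [e].
/t/ — between /e/ and /t/; rule 2 does not apply here → [t].
/t/ (between /t/ and /o/) fails the environment for rule 2, so it stays [t].
/o/ (between /t/ and /n/) occurs before a voiced consonant → [oː] by rule 1.
/n/ (word-final): no rule targets it → [n].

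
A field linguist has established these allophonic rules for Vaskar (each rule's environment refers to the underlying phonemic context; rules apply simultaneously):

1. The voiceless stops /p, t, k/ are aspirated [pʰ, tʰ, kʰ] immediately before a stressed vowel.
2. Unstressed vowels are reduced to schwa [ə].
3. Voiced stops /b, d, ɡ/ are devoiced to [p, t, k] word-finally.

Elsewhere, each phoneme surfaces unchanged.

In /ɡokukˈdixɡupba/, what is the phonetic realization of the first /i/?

/i/ (between /d/ and /x/): rule 2 targets it, but not in an unstressed syllable → unchanged [i].

[i]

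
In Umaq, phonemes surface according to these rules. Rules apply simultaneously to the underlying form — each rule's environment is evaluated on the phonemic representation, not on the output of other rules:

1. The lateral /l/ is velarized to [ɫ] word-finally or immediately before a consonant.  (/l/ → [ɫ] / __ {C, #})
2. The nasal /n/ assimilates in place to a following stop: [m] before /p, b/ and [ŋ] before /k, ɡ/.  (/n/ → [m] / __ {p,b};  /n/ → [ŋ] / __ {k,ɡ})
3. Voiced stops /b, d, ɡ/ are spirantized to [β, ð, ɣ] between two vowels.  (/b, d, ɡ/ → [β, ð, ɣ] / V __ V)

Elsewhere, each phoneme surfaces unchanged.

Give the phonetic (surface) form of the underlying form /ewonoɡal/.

[ewonoɣaɫ]

/n/ (between /o/ and /o/): rule 2 targets it, but not before a labial or velar stop → unchanged [n].
/ɡ/ (between /o/ and /a/): between two vowels, so rule 3 applies → [ɣ].
/l/ (word-final) occurs word-finally or immediately before a consonant → [ɫ] by rule 1.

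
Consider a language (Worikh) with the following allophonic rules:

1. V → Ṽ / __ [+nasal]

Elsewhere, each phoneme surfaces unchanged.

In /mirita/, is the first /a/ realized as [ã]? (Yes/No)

/a/ (word-final) is in the target of rule 1 but the environment (before a nasal consonant) is not met → [a].
The actual realization is [a], not [ã].

No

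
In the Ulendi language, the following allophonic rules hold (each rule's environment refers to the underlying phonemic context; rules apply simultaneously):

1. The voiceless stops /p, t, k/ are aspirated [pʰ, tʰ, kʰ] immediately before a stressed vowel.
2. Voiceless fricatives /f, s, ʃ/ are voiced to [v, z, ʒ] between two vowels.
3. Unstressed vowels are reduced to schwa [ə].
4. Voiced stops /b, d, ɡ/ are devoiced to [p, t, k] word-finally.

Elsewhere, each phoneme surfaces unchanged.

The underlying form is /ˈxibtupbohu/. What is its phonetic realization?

/x/ (word-initial): no rule targets it → [x].
/i/ (between /x/ and /b/) is in the target of rule 3 but the environment (in an unstressed syllable) is not met → [i].
/b/ — between /i/ and /t/; rule 4 does not apply here → [b].
/t/ (between /b/ and /u/): rule 1 targets it, but not immediately before a stressed vowel → unchanged [t].
/u/ (between /t/ and /p/): in an unstressed syllable, so rule 3 applies → [ə].
/p/ (between /u/ and /b/): rule 1 targets it, but not immediately before a stressed vowel → unchanged [p].
/b/ (between /p/ and /o/) fails the environment for rule 4, so it stays [b].
/o/ — between /b/ and /h/, in an unstressed syllable — surfaces as [ə] (rule 3).
/h/ (between /o/ and /u/): no rule targets it → [h].
/u/ — word-final, in an unstressed syllable — surfaces as [ə] (rule 3).

[ˈxibtəpbəhə]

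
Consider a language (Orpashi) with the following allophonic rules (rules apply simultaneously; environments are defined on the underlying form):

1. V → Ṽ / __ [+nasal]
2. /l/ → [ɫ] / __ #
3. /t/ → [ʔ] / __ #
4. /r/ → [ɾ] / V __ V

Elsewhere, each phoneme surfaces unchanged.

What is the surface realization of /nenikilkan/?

/n/ — not in any rule's target class → [n].
/e/ meets the environment for rule 1 (before a nasal consonant) → [ẽ].
/n/ stays [n].
/i/ (between /n/ and /k/): rule 1 targets it, but not before a nasal consonant → unchanged [i].
/k/ (between /i/ and /i/): no rule targets it → [k].
/i/ — between /k/ and /l/; rule 1 does not apply here → [i].
/l/ (between /i/ and /k/) fails the environment for rule 2, so it stays [l].
/k/ stays [k].
/a/ (between /k/ and /n/) occurs before a nasal consonant → [ã] by rule 1.
/n/ (word-final) is unaffected → [n].

[nẽnikilkãn]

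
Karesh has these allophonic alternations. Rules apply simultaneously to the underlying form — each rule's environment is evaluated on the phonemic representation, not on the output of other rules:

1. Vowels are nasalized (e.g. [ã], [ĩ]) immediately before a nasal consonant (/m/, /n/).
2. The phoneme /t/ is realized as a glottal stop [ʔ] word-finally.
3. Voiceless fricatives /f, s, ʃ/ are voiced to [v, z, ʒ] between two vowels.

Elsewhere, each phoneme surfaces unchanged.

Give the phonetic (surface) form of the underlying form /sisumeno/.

/s/ (word-initial) is in the target of rule 3 but the environment (between two vowels) is not met → [s].
/i/ (between /s/ and /s/): rule 1 targets it, but not before a nasal consonant → unchanged [i].
Rule 3 applies to /s/ (between /i/ and /u/: between two vowels) → [z].
/u/ meets the environment for rule 1 (before a nasal consonant) → [ũ].
/m/ — not in any rule's target class → [m].
/e/ meets the environment for rule 1 (before a nasal consonant) → [ẽ].
/n/ — not in any rule's target class → [n].
/o/ — word-final; rule 1 does not apply here → [o].

[sizũmẽno]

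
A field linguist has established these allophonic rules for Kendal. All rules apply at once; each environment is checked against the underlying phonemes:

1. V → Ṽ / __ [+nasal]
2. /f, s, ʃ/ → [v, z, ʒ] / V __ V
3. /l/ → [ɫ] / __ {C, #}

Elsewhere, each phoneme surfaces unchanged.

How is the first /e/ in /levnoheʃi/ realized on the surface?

/e/ (between /l/ and /v/): rule 1 targets it, but not before a nasal consonant → unchanged [e].

[e]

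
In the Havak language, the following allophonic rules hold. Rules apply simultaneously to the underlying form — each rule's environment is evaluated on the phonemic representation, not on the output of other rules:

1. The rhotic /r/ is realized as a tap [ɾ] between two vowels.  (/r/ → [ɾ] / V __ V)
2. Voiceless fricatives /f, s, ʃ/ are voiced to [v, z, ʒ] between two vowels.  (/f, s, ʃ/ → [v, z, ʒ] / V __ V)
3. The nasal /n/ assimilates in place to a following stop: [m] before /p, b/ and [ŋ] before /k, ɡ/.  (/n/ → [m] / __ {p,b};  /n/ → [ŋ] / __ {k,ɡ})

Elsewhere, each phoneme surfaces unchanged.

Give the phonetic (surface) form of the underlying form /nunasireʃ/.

[nunaziɾeʃ]

/n/ (word-initial) fails the environment for rule 3, so it stays [n].
/n/ (between /u/ and /a/) fails the environment for rule 3, so it stays [n].
/s/ (between /a/ and /i/): between two vowels, so rule 2 applies → [z].
/r/ (between /i/ and /e/) occurs between two vowels → [ɾ] by rule 1.
/ʃ/ (word-final) is in the target of rule 2 but the environment (between two vowels) is not met → [ʃ].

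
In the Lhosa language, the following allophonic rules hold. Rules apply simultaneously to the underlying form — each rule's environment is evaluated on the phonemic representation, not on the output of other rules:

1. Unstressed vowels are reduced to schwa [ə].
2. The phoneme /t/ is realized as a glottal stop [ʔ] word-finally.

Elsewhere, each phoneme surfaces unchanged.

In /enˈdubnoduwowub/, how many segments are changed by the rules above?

Segments that undergo a rule: /e/ → [ə] (rule 1); /o/ → [ə] (rule 1); /u/ → [ə] (rule 1); /o/ → [ə] (rule 1); /u/ → [ə] (rule 1).
All other segments surface unchanged.

5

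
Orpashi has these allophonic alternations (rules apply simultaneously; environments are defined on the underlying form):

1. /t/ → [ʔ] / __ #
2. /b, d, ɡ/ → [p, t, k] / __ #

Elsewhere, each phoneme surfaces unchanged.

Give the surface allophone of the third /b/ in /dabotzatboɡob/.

[p]

/b/ (word-final) occurs word-finally → [p] by rule 2.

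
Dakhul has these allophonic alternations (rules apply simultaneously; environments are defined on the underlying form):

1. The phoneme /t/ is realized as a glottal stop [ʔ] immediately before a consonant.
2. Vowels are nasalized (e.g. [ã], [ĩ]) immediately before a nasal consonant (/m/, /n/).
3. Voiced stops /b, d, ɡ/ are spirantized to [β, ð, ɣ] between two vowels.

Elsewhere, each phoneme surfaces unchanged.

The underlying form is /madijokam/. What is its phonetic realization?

/m/ (word-initial) is unaffected → [m].
/a/ (between /m/ and /d/) fails the environment for rule 2, so it stays [a].
/d/ (between /a/ and /i/) occurs between two vowels → [ð] by rule 3.
/i/ (between /d/ and /j/) fails the environment for rule 2, so it stays [i].
/j/ stays [j].
/o/ (between /j/ and /k/): rule 2 targets it, but not before a nasal consonant → unchanged [o].
/k/ (between /o/ and /a/) is unaffected → [k].
Rule 2 applies to /a/ (between /k/ and /m/: before a nasal consonant) → [ã].
/m/ (word-final) is unaffected → [m].

[maðijokãm]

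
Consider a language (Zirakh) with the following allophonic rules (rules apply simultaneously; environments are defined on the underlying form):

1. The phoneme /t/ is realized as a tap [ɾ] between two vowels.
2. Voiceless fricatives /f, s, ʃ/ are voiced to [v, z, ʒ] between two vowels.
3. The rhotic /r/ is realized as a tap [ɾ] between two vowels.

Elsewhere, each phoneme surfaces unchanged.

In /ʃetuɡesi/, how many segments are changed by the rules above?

2

Segments that undergo a rule: /t/ → [ɾ] (rule 1); /s/ → [z] (rule 2).
All other segments surface unchanged.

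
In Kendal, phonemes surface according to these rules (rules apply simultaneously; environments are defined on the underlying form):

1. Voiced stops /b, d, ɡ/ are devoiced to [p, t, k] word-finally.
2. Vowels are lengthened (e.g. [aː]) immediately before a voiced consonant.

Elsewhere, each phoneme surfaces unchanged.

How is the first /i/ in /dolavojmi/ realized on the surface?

/i/ (word-final) is in the target of rule 2 but the environment (before a voiced consonant) is not met → [i].

[i]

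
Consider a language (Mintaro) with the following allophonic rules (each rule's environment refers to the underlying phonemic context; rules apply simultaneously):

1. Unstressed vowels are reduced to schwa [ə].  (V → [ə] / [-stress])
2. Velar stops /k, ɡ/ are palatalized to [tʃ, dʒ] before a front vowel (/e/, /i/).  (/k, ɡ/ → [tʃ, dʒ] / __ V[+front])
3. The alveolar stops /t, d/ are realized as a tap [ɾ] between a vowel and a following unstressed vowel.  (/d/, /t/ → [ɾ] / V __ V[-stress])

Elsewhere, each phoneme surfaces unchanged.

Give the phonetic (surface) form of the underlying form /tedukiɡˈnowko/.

/t/ (word-initial): rule 3 targets it, but not between a vowel and a following unstressed vowel → unchanged [t].
/e/ meets the environment for rule 1 (in an unstressed syllable) → [ə].
/d/ (between /e/ and /u/): between a vowel and a following unstressed vowel, so rule 3 applies → [ɾ].
/u/ (between /d/ and /k/): in an unstressed syllable, so rule 1 applies → [ə].
/k/ (between /u/ and /i/): before a front vowel, so rule 2 applies → [tʃ].
/i/ — between /k/ and /ɡ/, in an unstressed syllable — surfaces as [ə] (rule 1).
/ɡ/ (between /i/ and /n/) fails the environment for rule 2, so it stays [ɡ].
/n/ stays [n].
/o/ (between /n/ and /w/) fails the environment for rule 1, so it stays [o].
/w/ (between /o/ and /k/) is unaffected → [w].
/k/ (between /w/ and /o/) is in the target of rule 2 but the environment (before a front vowel) is not met → [k].
Rule 1 applies to /o/ (word-final: in an unstressed syllable) → [ə].

[təɾətʃəɡˈnowkə]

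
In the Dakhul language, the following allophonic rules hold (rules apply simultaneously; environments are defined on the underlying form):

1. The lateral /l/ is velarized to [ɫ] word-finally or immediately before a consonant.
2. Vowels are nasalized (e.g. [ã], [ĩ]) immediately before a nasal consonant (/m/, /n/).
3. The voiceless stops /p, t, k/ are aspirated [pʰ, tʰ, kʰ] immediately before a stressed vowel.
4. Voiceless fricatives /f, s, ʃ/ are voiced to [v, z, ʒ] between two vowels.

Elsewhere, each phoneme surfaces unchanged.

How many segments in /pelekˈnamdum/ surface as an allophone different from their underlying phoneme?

Segments that undergo a rule: /a/ → [ã] (rule 2); /u/ → [ũ] (rule 2).
All other segments surface unchanged.

2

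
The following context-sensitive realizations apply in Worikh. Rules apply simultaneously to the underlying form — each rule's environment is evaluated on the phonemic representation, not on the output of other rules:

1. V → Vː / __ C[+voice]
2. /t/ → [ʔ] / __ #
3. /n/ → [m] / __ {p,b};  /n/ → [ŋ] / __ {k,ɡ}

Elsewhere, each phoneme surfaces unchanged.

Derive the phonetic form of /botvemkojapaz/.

[botveːmkoːjapaːz]

/o/ (between /b/ and /t/): rule 1 targets it, but not before a voiced consonant → unchanged [o].
/t/ (between /o/ and /v/) is in the target of rule 2 but the environment (word-finally) is not met → [t].
/e/ (between /v/ and /m/): before a voiced consonant, so rule 1 applies → [eː].
/o/ (between /k/ and /j/): before a voiced consonant, so rule 1 applies → [oː].
/a/ — between /j/ and /p/; rule 1 does not apply here → [a].
/a/ (between /p/ and /z/): before a voiced consonant, so rule 1 applies → [aː].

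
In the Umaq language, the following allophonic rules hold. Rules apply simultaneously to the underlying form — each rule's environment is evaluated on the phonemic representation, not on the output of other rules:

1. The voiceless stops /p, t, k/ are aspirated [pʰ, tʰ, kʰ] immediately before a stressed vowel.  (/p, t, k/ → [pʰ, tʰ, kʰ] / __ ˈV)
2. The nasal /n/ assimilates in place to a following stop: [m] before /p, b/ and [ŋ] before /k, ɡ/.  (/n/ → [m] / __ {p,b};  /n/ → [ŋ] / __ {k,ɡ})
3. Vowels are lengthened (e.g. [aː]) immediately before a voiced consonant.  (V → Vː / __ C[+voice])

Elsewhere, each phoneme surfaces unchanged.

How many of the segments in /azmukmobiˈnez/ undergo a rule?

4

Segments that undergo a rule: /a/ → [aː] (rule 3); /o/ → [oː] (rule 3); /i/ → [iː] (rule 3); /e/ → [eː] (rule 3).
All other segments surface unchanged.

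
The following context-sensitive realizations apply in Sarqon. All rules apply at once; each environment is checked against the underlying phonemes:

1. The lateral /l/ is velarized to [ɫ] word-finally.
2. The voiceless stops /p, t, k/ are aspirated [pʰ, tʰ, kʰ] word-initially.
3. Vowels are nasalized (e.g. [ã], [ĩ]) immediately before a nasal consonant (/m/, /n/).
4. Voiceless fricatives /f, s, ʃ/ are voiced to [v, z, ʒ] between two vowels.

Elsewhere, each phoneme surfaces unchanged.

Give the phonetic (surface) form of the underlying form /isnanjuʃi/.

[isnãnjuʒi]

/i/ (word-initial) is in the target of rule 3 but the environment (before a nasal consonant) is not met → [i].
/s/ — between /i/ and /n/; rule 4 does not apply here → [s].
/a/ meets the environment for rule 3 (before a nasal consonant) → [ã].
/u/ (between /j/ and /ʃ/) fails the environment for rule 3, so it stays [u].
/ʃ/ (between /u/ and /i/) occurs between two vowels → [ʒ] by rule 4.
/i/ — word-final; rule 3 does not apply here → [i].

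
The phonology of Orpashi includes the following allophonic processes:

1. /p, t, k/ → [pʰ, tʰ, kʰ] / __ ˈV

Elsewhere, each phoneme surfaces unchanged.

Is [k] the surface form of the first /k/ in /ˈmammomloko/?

/k/ (between /o/ and /o/) is in the target of rule 1 but the environment (immediately before a stressed vowel) is not met → [k].
The actual realization is [k], which matches [k].

Yes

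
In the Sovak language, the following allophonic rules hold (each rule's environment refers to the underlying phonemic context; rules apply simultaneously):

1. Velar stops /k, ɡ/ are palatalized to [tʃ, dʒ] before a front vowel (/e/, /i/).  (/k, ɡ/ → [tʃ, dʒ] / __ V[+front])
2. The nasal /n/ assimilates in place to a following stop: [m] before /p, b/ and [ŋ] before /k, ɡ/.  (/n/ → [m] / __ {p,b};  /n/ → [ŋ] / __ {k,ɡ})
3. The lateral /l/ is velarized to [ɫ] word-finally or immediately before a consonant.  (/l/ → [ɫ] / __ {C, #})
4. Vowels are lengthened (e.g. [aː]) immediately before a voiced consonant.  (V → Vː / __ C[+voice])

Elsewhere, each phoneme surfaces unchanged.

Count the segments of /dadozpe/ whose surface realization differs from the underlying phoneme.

2

Segments that undergo a rule: /a/ → [aː] (rule 4); /o/ → [oː] (rule 4).
All other segments surface unchanged.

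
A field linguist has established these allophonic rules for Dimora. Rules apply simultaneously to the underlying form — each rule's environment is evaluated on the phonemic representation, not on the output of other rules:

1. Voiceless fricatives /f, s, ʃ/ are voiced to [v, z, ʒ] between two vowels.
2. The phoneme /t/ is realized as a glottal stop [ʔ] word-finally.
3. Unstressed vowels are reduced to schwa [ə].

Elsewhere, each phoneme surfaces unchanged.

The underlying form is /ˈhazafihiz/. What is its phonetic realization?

[ˈhazəvəhəz]

/h/ (word-initial) is unaffected → [h].
/a/ — between /h/ and /z/; rule 3 does not apply here → [a].
/z/ (between /a/ and /a/): no rule targets it → [z].
/a/ (between /z/ and /f/): in an unstressed syllable, so rule 3 applies → [ə].
Rule 1 applies to /f/ (between /a/ and /i/: between two vowels) → [v].
/i/ — between /f/ and /h/, in an unstressed syllable — surfaces as [ə] (rule 3).
/h/ stays [h].
/i/ meets the environment for rule 3 (in an unstressed syllable) → [ə].
/z/ stays [z].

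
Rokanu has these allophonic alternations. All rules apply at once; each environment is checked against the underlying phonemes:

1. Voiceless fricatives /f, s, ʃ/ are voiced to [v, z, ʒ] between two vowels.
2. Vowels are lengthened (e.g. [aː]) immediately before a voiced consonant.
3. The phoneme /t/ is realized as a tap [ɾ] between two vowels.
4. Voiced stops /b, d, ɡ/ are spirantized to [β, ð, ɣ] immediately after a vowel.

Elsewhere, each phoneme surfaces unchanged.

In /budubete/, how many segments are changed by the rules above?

Segments that undergo a rule: /u/ → [uː] (rule 2); /d/ → [ð] (rule 4); /u/ → [uː] (rule 2); /b/ → [β] (rule 4); /t/ → [ɾ] (rule 3).
All other segments surface unchanged.

5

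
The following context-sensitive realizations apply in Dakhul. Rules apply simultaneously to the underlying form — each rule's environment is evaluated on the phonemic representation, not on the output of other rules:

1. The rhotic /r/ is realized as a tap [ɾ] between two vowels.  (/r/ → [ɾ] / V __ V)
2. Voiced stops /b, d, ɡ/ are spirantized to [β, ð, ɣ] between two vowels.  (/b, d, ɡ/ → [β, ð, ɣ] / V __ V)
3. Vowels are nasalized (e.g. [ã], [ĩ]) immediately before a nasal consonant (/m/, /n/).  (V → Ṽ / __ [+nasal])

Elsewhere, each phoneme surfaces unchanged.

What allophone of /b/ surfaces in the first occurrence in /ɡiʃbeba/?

[b]

/b/ (between /ʃ/ and /e/) is in the target of rule 2 but the environment (between two vowels) is not met → [b].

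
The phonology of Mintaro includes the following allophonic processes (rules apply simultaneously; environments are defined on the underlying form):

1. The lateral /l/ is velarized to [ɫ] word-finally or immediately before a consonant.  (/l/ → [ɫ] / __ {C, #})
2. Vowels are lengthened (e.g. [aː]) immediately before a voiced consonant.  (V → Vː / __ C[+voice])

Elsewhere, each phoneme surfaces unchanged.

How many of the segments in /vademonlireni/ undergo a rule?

Segments that undergo a rule: /a/ → [aː] (rule 2); /e/ → [eː] (rule 2); /o/ → [oː] (rule 2); /i/ → [iː] (rule 2); /e/ → [eː] (rule 2).
All other segments surface unchanged.

5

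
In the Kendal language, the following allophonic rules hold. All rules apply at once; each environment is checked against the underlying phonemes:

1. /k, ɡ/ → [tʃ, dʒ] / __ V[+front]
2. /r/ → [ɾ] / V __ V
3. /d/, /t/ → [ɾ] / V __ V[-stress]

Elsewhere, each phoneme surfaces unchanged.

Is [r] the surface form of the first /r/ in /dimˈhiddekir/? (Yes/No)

/r/ (word-final) is in the target of rule 2 but the environment (between two vowels) is not met → [r].
The actual realization is [r], which matches [r].

Yes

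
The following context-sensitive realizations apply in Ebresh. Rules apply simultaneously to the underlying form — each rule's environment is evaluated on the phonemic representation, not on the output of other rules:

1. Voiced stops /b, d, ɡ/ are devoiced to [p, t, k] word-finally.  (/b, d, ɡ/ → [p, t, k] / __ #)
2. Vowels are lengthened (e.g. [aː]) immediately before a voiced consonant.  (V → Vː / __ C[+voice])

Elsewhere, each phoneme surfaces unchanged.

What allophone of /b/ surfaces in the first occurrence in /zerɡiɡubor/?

[b]

/b/ (between /u/ and /o/): rule 1 targets it, but not word-finally → unchanged [b].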